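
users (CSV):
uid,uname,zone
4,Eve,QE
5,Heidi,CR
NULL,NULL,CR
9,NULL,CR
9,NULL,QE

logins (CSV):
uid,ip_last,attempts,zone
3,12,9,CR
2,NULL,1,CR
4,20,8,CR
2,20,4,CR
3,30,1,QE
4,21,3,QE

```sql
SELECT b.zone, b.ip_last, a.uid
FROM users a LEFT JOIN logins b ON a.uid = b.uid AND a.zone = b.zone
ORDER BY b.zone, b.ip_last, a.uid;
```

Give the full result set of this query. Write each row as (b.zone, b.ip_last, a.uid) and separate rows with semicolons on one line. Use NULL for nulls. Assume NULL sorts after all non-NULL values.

(QE, 21, 4); (NULL, NULL, 5); (NULL, NULL, 9); (NULL, NULL, 9); (NULL, NULL, NULL)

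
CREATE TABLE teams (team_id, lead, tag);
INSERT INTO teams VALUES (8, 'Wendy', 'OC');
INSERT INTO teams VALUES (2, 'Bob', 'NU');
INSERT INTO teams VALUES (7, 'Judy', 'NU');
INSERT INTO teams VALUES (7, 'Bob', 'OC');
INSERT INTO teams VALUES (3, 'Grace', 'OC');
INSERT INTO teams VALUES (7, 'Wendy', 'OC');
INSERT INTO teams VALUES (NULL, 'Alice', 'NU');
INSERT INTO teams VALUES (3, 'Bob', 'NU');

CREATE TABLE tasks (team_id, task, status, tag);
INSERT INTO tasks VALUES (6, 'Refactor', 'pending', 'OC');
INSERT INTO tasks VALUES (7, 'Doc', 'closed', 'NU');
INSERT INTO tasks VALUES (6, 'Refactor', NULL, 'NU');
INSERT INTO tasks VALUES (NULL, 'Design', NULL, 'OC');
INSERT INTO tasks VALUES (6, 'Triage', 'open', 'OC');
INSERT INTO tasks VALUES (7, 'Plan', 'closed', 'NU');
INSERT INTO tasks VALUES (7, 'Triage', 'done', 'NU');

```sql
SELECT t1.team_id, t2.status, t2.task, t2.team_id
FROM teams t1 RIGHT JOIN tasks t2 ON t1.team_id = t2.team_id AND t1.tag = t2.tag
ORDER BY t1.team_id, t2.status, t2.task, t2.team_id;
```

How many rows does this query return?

7

RIGHT JOIN keeps every row from `tasks`; unmatched rows get NULL for `teams`'s columns.
Matching on t1.team_id = t2.team_id AND t1.tag = t2.tag. A NULL in a compared column never satisfies the condition.
- t1 row (team_id=8, tag=OC): no match.
- t1 row (team_id=2, tag=NU): no match.
- t1 row (team_id=7, tag=NU): matches 3 t2 row(s) → 3 output row(s).
- t1 row (team_id=7, tag=OC): no match.
- t1 row (team_id=3, tag=OC): no match.
- t1 row (team_id=7, tag=OC): no match.
- t1 row (team_id=NULL, tag=NU): no match.
- t1 row (team_id=3, tag=NU): no match.
- 4 row(s) from t2 found no t1 partner → padded with NULL.
Total: 3 matched + 4 padded = 7 rows.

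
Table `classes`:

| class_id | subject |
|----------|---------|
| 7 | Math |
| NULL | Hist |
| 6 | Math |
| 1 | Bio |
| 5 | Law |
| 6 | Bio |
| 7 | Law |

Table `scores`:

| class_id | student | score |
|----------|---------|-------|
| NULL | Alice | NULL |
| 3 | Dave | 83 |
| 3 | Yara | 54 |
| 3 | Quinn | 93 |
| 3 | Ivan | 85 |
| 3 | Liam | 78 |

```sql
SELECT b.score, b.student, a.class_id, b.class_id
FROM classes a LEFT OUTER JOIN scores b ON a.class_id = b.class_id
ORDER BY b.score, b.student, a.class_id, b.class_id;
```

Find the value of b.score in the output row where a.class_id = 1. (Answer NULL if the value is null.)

LEFT JOIN keeps every row from `classes`; unmatched rows get NULL for `scores`'s columns.
Matching on a.class_id = b.class_id. A NULL in a compared column never satisfies the condition.
Matched pairs: 0; unmatched a rows kept: 7.

NULL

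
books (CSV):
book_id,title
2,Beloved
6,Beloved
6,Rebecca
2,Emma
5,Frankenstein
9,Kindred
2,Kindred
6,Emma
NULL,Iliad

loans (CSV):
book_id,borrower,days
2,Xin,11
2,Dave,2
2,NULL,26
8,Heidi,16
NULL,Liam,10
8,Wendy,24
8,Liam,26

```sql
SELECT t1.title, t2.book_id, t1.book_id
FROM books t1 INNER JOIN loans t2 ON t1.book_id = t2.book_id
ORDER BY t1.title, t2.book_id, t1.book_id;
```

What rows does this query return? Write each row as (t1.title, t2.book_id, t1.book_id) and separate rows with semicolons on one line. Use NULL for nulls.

INNER JOIN keeps only pairs where the ON condition holds.
Matching on t1.book_id = t2.book_id. A NULL in a compared column never satisfies the condition.
Matched pairs: 9.

(Beloved, 2, 2); (Beloved, 2, 2); (Beloved, 2, 2); (Emma, 2, 2); (Emma, 2, 2); (Emma, 2, 2); (Kindred, 2, 2); (Kindred, 2, 2); (Kindred, 2, 2)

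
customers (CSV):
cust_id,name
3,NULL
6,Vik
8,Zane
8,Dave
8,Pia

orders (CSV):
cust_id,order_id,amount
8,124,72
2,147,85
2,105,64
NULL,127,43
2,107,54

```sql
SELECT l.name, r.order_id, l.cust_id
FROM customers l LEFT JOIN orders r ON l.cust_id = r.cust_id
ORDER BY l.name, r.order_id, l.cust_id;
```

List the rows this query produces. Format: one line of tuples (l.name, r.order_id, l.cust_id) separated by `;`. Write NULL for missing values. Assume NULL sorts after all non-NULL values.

(Dave, 124, 8); (Pia, 124, 8); (Vik, NULL, 6); (Zane, 124, 8); (NULL, NULL, 3)

LEFT JOIN keeps every row from `customers`; unmatched rows get NULL for `orders`'s columns.
Matching on l.cust_id = r.cust_id. A NULL in a compared column never satisfies the condition.
- cust_id=3: no r row matches, row kept with r columns NULL.
- cust_id=6: no r row matches, row kept with r columns NULL.
- cust_id=8: 1 matching r row(s), so 1 row(s) emitted.
- cust_id=8: 1 matching r row(s), so 1 row(s) emitted.
- cust_id=8: 1 matching r row(s), so 1 row(s) emitted.
After projecting and ordering:
l.name | r.order_id | l.cust_id
Dave | 124 | 8
Pia | 124 | 8
Vik | NULL | 6
Zane | 124 | 8
NULL | NULL | 3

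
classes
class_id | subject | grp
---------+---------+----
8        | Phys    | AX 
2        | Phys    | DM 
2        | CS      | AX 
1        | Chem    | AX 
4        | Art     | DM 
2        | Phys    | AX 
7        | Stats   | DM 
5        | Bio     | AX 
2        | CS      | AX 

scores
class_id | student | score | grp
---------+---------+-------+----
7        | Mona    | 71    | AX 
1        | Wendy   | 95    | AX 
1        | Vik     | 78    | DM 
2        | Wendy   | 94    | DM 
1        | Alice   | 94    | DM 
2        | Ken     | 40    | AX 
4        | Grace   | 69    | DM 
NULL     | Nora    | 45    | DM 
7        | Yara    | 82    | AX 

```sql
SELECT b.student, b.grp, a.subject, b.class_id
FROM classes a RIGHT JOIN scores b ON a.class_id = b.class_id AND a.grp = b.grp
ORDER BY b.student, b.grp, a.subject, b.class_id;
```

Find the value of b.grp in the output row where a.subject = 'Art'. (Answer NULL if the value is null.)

DM

RIGHT JOIN keeps every row from `scores`; unmatched rows get NULL for `classes`'s columns.
Matching on a.class_id = b.class_id AND a.grp = b.grp. A NULL in a compared column never satisfies the condition.
- a (class_id=8, grp=AX) has no partner in b.
- a (class_id=2, grp=DM) pairs with 1 row(s) of b.
- a (class_id=2, grp=AX) pairs with 1 row(s) of b.
- a (class_id=1, grp=AX) pairs with 1 row(s) of b.
- a (class_id=4, grp=DM) pairs with 1 row(s) of b.
- a (class_id=2, grp=AX) pairs with 1 row(s) of b.
- a (class_id=7, grp=DM) has no partner in b.
- a (class_id=5, grp=AX) has no partner in b.
- a (class_id=2, grp=AX) pairs with 1 row(s) of b.
- 5 row(s) from b found no a partner → padded with NULL.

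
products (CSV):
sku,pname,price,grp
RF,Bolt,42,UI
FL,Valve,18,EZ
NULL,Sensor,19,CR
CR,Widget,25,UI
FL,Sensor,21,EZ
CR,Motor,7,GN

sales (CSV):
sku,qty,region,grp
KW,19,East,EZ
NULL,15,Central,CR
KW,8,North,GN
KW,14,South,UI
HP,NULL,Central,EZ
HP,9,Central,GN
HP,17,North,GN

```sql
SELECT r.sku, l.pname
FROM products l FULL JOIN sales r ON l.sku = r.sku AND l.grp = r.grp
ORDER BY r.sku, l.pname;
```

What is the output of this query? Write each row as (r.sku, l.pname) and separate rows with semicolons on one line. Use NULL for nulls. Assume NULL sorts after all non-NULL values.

(HP, NULL); (HP, NULL); (HP, NULL); (KW, NULL); (KW, NULL); (KW, NULL); (NULL, Bolt); (NULL, Motor); (NULL, Sensor); (NULL, Sensor); (NULL, Valve); (NULL, Widget); (NULL, NULL)

FULL OUTER JOIN keeps every row from both sides; unmatched rows get NULL for the other side's columns.
Matching on l.sku = r.sku AND l.grp = r.grp. A NULL in a compared column never satisfies the condition.
Matched pairs: 0; unmatched l rows kept: 6; unmatched r rows kept: 7.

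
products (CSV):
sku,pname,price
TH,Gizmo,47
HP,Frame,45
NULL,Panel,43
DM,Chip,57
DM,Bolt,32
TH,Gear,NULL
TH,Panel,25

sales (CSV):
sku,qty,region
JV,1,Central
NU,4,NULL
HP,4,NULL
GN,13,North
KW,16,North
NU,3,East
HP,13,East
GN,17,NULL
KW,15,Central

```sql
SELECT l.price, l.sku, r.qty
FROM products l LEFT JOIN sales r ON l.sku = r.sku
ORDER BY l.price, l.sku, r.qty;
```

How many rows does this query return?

LEFT JOIN keeps every row from `products`; unmatched rows get NULL for `sales`'s columns.
Matching on l.sku = r.sku. A NULL in a compared column never satisfies the condition.
- l row (sku=TH): no match → kept, r columns NULL.
- l row (sku=HP): matches 2 r row(s) → 2 output row(s).
- l row (sku=NULL): no match → kept, r columns NULL.
- l row (sku=DM): no match → kept, r columns NULL.
- l row (sku=DM): no match → kept, r columns NULL.
- l row (sku=TH): no match → kept, r columns NULL.
- l row (sku=TH): no match → kept, r columns NULL.
Total: 2 matched + 6 padded = 8 rows.

8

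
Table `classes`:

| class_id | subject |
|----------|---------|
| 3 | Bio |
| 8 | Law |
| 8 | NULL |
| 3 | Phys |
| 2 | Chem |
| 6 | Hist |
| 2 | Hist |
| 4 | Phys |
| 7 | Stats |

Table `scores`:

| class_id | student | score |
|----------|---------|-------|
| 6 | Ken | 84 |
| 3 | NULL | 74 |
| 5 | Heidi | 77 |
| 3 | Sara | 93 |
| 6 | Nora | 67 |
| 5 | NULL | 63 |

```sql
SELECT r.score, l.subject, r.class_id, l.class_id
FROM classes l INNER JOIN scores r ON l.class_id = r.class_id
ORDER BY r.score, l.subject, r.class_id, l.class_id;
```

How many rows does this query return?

INNER JOIN keeps only pairs where the ON condition holds.
Matching on l.class_id = r.class_id.
- l (class_id=3) pairs with 2 row(s) of r.
- l (class_id=8) has no partner → excluded.
- l (class_id=8) has no partner → excluded.
- l (class_id=3) pairs with 2 row(s) of r.
- l (class_id=2) has no partner → excluded.
- l (class_id=6) pairs with 2 row(s) of r.
- l (class_id=2) has no partner → excluded.
- l (class_id=4) has no partner → excluded.
- l (class_id=7) has no partner → excluded.
Total: 6 rows.

6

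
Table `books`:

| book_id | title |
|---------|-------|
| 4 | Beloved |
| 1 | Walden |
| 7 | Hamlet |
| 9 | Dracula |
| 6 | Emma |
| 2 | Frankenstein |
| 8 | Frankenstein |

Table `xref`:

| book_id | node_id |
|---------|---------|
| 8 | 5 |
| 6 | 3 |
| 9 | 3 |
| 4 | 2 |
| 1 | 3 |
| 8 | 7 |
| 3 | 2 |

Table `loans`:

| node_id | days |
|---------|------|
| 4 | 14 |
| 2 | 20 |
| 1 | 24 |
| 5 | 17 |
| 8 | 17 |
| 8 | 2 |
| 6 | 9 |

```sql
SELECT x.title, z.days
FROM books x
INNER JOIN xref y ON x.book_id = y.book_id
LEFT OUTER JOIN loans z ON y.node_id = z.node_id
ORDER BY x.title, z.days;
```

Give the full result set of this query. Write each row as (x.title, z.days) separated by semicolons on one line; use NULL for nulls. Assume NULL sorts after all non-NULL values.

(Beloved, 20); (Dracula, NULL); (Emma, NULL); (Frankenstein, 17); (Frankenstein, NULL); (Walden, NULL)

Evaluate left to right. First `books x INNER JOIN xref y` on book_id: 6 row(s).
Then LEFT JOIN `loans z` on node_id: each of those 6 rows is kept; rows whose y.node_id has no match in z get NULL for z's columns.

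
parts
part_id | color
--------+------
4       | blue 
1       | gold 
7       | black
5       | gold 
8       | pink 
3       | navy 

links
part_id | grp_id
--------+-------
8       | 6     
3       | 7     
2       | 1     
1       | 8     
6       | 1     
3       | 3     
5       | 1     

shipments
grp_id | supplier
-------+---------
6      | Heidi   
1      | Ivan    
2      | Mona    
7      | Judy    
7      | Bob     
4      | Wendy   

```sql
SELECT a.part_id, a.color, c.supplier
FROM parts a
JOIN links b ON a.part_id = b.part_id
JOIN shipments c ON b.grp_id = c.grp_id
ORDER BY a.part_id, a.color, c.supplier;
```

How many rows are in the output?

Evaluate left to right. First `parts a INNER JOIN links b` on part_id: 5 row(s).
Then INNER JOIN `shipments c` on grp_id: keep only rows whose b.grp_id appears in c.
Result: 4 row(s).

4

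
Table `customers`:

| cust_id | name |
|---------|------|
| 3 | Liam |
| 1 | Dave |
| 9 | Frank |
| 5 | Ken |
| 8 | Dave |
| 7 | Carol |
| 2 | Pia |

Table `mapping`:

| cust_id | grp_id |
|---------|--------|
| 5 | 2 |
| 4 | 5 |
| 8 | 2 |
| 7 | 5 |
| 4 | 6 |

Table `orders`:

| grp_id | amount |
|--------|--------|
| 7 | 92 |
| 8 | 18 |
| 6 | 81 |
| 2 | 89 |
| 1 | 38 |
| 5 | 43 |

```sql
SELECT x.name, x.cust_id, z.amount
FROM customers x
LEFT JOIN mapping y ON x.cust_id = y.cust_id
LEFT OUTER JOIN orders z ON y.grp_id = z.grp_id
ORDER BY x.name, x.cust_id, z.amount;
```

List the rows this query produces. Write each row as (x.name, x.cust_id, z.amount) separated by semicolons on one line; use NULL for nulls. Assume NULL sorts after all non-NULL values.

Joins associate left-to-right: customers LEFT JOIN mapping on cust_id gives 7 intermediate row(s).
Then LEFT JOIN `orders z` on grp_id: each of those 7 rows is kept; rows whose y.grp_id has no match in z get NULL for z's columns.

(Carol, 7, 43); (Dave, 1, NULL); (Dave, 8, 89); (Frank, 9, NULL); (Ken, 5, 89); (Liam, 3, NULL); (Pia, 2, NULL)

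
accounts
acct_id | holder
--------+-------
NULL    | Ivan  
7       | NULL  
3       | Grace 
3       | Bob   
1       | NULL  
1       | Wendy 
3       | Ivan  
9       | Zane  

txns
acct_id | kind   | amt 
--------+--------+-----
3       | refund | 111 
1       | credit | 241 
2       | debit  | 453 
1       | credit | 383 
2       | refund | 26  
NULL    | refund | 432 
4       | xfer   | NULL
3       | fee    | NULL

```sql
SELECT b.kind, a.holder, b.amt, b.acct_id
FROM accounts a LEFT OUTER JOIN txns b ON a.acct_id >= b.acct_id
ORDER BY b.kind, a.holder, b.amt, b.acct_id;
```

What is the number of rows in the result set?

37

LEFT JOIN keeps every row from `accounts`; unmatched rows get NULL for `txns`'s columns.
Matching on a.acct_id >= b.acct_id. A NULL in a compared column never satisfies the condition.
Matched pairs: 36; unmatched a rows kept: 1.
Total: 36 matched + 1 padded = 37 rows.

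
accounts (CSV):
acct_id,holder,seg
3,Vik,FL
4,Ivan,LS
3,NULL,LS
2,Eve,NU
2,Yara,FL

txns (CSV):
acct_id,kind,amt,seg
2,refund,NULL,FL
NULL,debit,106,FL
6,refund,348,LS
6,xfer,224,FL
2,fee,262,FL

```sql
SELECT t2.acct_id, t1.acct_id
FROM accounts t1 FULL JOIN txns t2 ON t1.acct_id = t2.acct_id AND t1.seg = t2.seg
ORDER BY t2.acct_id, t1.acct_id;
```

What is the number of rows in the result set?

9

FULL OUTER JOIN keeps every row from both sides; unmatched rows get NULL for the other side's columns.
Matching on t1.acct_id = t2.acct_id AND t1.seg = t2.seg. A NULL in a compared column never satisfies the condition.
- acct_id=3, seg=FL: no t2 row matches, row kept with t2 columns NULL.
- acct_id=4, seg=LS: no t2 row matches, row kept with t2 columns NULL.
- acct_id=3, seg=LS: no t2 row matches, row kept with t2 columns NULL.
- acct_id=2, seg=NU: no t2 row matches, row kept with t2 columns NULL.
- acct_id=2, seg=FL: 2 matching t2 row(s), so 2 row(s) emitted.
- 3 t2 row(s) had no t1 match → kept, t1 columns NULL.
Total: 2 matched + 7 padded = 9 rows.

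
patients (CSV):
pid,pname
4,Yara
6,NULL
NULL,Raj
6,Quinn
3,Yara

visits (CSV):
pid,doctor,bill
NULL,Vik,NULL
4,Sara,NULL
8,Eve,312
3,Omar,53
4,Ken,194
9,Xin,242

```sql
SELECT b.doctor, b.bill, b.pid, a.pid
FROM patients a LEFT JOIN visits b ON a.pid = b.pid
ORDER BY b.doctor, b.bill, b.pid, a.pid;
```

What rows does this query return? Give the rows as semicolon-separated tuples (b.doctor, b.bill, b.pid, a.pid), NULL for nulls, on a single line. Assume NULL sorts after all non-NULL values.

(Ken, 194, 4, 4); (Omar, 53, 3, 3); (Sara, NULL, 4, 4); (NULL, NULL, NULL, 6); (NULL, NULL, NULL, 6); (NULL, NULL, NULL, NULL)

LEFT JOIN keeps every row from `patients`; unmatched rows get NULL for `visits`'s columns.
Matching on a.pid = b.pid. A NULL in a compared column never satisfies the condition.
- a (pid=4) pairs with 2 row(s) of b.
- a (pid=6) has no partner → padded with NULL.
- a (pid=NULL) has no partner → padded with NULL.
- a (pid=6) has no partner → padded with NULL.
- a (pid=3) pairs with 1 row(s) of b.
After projecting and ordering:
b.doctor | b.bill | b.pid | a.pid
Ken | 194 | 4 | 4
Omar | 53 | 3 | 3
Sara | NULL | 4 | 4
NULL | NULL | NULL | 6
NULL | NULL | NULL | 6
NULL | NULL | NULL | NULL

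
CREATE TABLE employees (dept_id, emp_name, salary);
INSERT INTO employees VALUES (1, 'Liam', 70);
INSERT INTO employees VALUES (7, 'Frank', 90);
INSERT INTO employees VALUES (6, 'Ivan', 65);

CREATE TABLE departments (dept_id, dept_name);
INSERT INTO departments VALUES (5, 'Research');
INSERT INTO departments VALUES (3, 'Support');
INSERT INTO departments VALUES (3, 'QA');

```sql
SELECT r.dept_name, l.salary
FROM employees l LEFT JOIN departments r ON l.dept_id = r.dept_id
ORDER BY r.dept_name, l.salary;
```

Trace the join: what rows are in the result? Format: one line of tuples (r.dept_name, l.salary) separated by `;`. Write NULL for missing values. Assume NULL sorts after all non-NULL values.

(NULL, 65); (NULL, 70); (NULL, 90)

LEFT JOIN keeps every row from `employees`; unmatched rows get NULL for `departments`'s columns.
Matching on l.dept_id = r.dept_id.
- dept_id=1: no r row matches, row kept with r columns NULL.
- dept_id=7: no r row matches, row kept with r columns NULL.
- dept_id=6: no r row matches, row kept with r columns NULL.
After projecting and ordering:
r.dept_name | l.salary
NULL | 65
NULL | 70
NULL | 90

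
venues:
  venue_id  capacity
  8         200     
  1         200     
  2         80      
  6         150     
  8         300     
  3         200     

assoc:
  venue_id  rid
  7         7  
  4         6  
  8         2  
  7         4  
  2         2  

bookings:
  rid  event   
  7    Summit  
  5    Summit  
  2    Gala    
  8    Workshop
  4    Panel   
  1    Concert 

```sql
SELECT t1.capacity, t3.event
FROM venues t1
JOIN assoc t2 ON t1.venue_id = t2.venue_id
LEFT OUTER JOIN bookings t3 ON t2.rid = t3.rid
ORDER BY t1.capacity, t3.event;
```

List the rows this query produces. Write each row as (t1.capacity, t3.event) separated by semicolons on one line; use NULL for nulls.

Joins associate left-to-right: venues INNER JOIN assoc on venue_id gives 3 intermediate row(s).
Then LEFT JOIN `bookings t3` on rid: each of those 3 rows is kept; rows whose t2.rid has no match in t3 get NULL for t3's columns.

(80, Gala); (200, Gala); (300, Gala)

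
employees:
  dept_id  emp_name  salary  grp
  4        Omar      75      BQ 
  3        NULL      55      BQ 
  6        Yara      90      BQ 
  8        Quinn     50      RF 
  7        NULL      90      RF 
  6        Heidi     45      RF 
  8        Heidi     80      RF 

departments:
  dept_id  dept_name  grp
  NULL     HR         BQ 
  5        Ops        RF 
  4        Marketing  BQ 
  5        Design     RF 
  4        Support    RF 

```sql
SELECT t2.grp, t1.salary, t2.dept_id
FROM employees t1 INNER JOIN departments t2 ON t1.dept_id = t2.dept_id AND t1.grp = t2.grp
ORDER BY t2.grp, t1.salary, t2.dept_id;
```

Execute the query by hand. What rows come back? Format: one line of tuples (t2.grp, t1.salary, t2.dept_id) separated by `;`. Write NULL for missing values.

(BQ, 75, 4)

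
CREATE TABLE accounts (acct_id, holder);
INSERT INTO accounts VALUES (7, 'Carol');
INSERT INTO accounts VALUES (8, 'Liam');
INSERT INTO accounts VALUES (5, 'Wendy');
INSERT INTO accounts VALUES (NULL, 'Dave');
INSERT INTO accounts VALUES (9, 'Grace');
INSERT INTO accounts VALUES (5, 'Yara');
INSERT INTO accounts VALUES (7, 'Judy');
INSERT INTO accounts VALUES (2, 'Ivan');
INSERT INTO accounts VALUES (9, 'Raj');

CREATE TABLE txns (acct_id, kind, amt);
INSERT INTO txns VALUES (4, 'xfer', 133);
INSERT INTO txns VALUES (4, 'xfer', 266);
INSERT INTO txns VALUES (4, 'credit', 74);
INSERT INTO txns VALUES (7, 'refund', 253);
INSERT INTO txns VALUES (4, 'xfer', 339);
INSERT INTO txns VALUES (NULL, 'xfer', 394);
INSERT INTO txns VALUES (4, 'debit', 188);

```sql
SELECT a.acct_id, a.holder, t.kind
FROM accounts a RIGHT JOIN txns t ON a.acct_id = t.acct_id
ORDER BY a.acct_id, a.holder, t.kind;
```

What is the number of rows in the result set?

8

RIGHT JOIN keeps every row from `txns`; unmatched rows get NULL for `accounts`'s columns.
Matching on a.acct_id = t.acct_id. A NULL in a compared column never satisfies the condition.
Matched pairs: 2; unmatched t rows kept: 6.
Total: 2 matched + 6 padded = 8 rows.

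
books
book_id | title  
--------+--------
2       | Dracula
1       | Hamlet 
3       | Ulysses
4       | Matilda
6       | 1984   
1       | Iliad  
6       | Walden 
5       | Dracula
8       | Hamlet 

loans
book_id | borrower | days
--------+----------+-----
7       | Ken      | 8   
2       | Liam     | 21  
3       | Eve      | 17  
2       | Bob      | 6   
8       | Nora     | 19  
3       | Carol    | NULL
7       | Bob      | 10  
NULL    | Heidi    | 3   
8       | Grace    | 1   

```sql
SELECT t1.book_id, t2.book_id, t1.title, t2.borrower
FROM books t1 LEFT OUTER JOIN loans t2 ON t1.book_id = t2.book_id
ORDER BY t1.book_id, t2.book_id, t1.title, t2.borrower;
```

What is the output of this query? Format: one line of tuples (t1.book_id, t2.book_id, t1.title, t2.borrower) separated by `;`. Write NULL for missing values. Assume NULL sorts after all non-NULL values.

LEFT JOIN keeps every row from `books`; unmatched rows get NULL for `loans`'s columns.
Matching on t1.book_id = t2.book_id. A NULL in a compared column never satisfies the condition.
- t1 row (book_id=2): matches 2 t2 row(s) → 2 output row(s).
- t1 row (book_id=1): no match → kept, t2 columns NULL.
- t1 row (book_id=3): matches 2 t2 row(s) → 2 output row(s).
- t1 row (book_id=4): no match → kept, t2 columns NULL.
- t1 row (book_id=6): no match → kept, t2 columns NULL.
- t1 row (book_id=1): no match → kept, t2 columns NULL.
- t1 row (book_id=6): no match → kept, t2 columns NULL.
- t1 row (book_id=5): no match → kept, t2 columns NULL.
- t1 row (book_id=8): matches 2 t2 row(s) → 2 output row(s).

(1, NULL, Hamlet, NULL); (1, NULL, Iliad, NULL); (2, 2, Dracula, Bob); (2, 2, Dracula, Liam); (3, 3, Ulysses, Carol); (3, 3, Ulysses, Eve); (4, NULL, Matilda, NULL); (5, NULL, Dracula, NULL); (6, NULL, 1984, NULL); (6, NULL, Walden, NULL); (8, 8, Hamlet, Grace); (8, 8, Hamlet, Nora)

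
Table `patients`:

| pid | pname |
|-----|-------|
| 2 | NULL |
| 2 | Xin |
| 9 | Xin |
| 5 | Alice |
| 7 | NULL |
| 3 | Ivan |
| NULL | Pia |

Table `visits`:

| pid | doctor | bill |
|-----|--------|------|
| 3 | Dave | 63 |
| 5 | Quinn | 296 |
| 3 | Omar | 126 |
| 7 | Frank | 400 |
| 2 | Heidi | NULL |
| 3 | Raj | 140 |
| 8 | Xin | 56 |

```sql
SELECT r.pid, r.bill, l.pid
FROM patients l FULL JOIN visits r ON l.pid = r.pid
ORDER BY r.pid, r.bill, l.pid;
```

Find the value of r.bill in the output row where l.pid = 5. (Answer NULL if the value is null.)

296

FULL OUTER JOIN keeps every row from both sides; unmatched rows get NULL for the other side's columns.
Matching on l.pid = r.pid. A NULL in a compared column never satisfies the condition.
- l row (pid=2): matches 1 r row(s) → 1 output row(s).
- l row (pid=2): matches 1 r row(s) → 1 output row(s).
- l row (pid=9): no match → kept, r columns NULL.
- l row (pid=5): matches 1 r row(s) → 1 output row(s).
- l row (pid=7): matches 1 r row(s) → 1 output row(s).
- l row (pid=3): matches 3 r row(s) → 3 output row(s).
- l row (pid=NULL): no match → kept, r columns NULL.
- 1 r row(s) had no l match → kept, l columns NULL.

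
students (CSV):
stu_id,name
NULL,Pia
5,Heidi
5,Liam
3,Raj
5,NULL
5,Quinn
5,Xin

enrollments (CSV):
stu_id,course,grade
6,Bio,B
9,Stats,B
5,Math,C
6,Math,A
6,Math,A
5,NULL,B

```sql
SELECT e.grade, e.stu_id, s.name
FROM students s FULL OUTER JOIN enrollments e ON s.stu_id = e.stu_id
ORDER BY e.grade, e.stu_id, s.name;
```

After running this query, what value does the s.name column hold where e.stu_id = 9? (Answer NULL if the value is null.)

FULL OUTER JOIN keeps every row from both sides; unmatched rows get NULL for the other side's columns.
Matching on s.stu_id = e.stu_id. A NULL in a compared column never satisfies the condition.
Matched pairs: 10; unmatched s rows kept: 2; unmatched e rows kept: 4.

NULL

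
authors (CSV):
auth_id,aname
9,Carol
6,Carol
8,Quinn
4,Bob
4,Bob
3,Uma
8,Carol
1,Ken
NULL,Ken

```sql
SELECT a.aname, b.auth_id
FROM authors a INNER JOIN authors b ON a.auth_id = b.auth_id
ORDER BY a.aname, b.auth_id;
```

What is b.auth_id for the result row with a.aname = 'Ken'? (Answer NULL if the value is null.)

1

INNER JOIN keeps only pairs where the ON condition holds.
Matching on a.auth_id = b.auth_id. A NULL in a compared column never satisfies the condition.
- a[0] auth_id=9 → 1 match(es) in b → 1 row(s).
- a[1] auth_id=6 → 1 match(es) in b → 1 row(s).
- a[2] auth_id=8 → 2 match(es) in b → 2 row(s).
- a[3] auth_id=4 → 2 match(es) in b → 2 row(s).
- a[4] auth_id=4 → 2 match(es) in b → 2 row(s).
- a[5] auth_id=3 → 1 match(es) in b → 1 row(s).
- a[6] auth_id=8 → 2 match(es) in b → 2 row(s).
- a[7] auth_id=1 → 1 match(es) in b → 1 row(s).
- a[8] auth_id=NULL → no match; dropped.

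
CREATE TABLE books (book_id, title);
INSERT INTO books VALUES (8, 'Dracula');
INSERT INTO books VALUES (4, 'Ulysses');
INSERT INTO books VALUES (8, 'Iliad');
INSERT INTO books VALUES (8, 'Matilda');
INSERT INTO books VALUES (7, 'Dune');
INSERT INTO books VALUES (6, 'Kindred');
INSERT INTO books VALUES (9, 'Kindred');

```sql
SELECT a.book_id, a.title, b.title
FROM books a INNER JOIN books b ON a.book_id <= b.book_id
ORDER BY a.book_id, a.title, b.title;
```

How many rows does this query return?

INNER JOIN keeps only pairs where the ON condition holds.
Matching on a.book_id <= b.book_id.
- a[0] book_id=8 → 4 match(es) in b → 4 row(s).
- a[1] book_id=4 → 7 match(es) in b → 7 row(s).
- a[2] book_id=8 → 4 match(es) in b → 4 row(s).
- a[3] book_id=8 → 4 match(es) in b → 4 row(s).
- a[4] book_id=7 → 5 match(es) in b → 5 row(s).
- a[5] book_id=6 → 6 match(es) in b → 6 row(s).
- a[6] book_id=9 → 1 match(es) in b → 1 row(s).
Total: 31 rows.

31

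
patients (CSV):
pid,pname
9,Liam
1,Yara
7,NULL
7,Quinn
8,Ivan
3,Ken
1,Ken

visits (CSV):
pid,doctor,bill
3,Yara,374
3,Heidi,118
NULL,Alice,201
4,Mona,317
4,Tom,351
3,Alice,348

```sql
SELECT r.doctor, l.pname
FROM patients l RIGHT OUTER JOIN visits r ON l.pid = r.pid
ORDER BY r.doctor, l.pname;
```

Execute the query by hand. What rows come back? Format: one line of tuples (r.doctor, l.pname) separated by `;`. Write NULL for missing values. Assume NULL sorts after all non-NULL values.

(Alice, Ken); (Alice, NULL); (Heidi, Ken); (Mona, NULL); (Tom, NULL); (Yara, Ken)

RIGHT JOIN keeps every row from `visits`; unmatched rows get NULL for `patients`'s columns.
Matching on l.pid = r.pid. A NULL in a compared column never satisfies the condition.
Matched pairs: 3; unmatched r rows kept: 3.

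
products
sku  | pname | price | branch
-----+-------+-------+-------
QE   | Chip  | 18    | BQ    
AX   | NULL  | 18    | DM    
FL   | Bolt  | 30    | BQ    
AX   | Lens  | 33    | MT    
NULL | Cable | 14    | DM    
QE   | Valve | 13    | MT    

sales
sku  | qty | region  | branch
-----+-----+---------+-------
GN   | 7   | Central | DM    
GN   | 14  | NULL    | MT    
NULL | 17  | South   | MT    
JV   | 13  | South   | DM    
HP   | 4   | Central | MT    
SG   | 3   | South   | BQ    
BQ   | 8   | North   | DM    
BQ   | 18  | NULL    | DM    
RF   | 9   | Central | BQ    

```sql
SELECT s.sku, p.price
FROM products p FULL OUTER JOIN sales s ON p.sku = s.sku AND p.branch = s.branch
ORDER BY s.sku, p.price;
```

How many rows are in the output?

FULL OUTER JOIN keeps every row from both sides; unmatched rows get NULL for the other side's columns.
Matching on p.sku = s.sku AND p.branch = s.branch. A NULL in a compared column never satisfies the condition.
- p (sku=QE, branch=BQ) has no partner → padded with NULL.
- p (sku=AX, branch=DM) has no partner → padded with NULL.
- p (sku=FL, branch=BQ) has no partner → padded with NULL.
- p (sku=AX, branch=MT) has no partner → padded with NULL.
- p (sku=NULL, branch=DM) has no partner → padded with NULL.
- p (sku=QE, branch=MT) has no partner → padded with NULL.
- 9 s row(s) had no p match → kept, p columns NULL.
Total: 0 matched + 15 padded = 15 rows.

15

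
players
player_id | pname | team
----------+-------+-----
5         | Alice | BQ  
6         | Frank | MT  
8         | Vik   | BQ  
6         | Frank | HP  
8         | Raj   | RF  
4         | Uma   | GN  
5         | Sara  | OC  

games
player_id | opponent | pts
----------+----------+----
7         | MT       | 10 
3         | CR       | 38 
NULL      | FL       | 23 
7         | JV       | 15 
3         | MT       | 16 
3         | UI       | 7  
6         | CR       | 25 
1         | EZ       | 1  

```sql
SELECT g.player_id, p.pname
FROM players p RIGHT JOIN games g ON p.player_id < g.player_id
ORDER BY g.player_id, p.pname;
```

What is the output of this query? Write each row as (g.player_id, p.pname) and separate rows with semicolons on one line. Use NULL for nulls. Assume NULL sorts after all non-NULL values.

(1, NULL); (3, NULL); (3, NULL); (3, NULL); (6, Alice); (6, Sara); (6, Uma); (7, Alice); (7, Alice); (7, Frank); (7, Frank); (7, Frank); (7, Frank); (7, Sara); (7, Sara); (7, Uma); (7, Uma); (NULL, NULL)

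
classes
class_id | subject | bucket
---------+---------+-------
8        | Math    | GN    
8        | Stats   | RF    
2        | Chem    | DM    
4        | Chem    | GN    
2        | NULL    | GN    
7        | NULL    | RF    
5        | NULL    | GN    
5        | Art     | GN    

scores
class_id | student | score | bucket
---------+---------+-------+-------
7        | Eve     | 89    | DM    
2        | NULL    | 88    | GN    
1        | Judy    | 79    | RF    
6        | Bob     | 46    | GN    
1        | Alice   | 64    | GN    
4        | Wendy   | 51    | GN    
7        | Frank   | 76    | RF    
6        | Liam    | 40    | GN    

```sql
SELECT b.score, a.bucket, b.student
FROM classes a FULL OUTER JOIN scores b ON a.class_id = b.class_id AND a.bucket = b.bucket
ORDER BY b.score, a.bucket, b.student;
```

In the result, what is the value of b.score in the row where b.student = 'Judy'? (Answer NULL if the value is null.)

79

FULL OUTER JOIN keeps every row from both sides; unmatched rows get NULL for the other side's columns.
Matching on a.class_id = b.class_id AND a.bucket = b.bucket.
- a (class_id=8, bucket=GN) has no partner → padded with NULL.
- a (class_id=8, bucket=RF) has no partner → padded with NULL.
- a (class_id=2, bucket=DM) has no partner → padded with NULL.
- a (class_id=4, bucket=GN) pairs with 1 row(s) of b.
- a (class_id=2, bucket=GN) pairs with 1 row(s) of b.
- a (class_id=7, bucket=RF) pairs with 1 row(s) of b.
- a (class_id=5, bucket=GN) has no partner → padded with NULL.
- a (class_id=5, bucket=GN) has no partner → padded with NULL.
- 5 row(s) from b found no a partner → padded with NULL.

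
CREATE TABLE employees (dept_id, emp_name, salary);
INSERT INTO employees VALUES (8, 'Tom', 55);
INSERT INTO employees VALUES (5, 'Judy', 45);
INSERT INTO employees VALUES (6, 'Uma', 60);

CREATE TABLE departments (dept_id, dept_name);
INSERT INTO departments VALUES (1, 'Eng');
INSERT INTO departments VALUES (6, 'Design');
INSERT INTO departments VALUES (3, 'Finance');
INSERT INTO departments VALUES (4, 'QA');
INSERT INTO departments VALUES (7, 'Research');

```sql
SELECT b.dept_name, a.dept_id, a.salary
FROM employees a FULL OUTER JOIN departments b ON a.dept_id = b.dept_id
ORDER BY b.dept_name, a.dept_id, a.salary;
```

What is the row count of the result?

7

FULL OUTER JOIN keeps every row from both sides; unmatched rows get NULL for the other side's columns.
Matching on a.dept_id = b.dept_id.
- a (dept_id=8) has no partner → padded with NULL.
- a (dept_id=5) has no partner → padded with NULL.
- a (dept_id=6) pairs with 1 row(s) of b.
- plus 4 unmatched b row(s), each kept with NULL a columns.
Total: 1 matched + 6 padded = 7 rows.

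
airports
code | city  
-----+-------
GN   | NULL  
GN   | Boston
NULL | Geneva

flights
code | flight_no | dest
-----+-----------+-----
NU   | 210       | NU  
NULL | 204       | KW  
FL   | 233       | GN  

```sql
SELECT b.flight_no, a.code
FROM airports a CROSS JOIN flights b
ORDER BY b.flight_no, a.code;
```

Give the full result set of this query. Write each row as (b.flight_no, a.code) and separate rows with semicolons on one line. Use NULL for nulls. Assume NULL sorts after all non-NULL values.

CROSS JOIN pairs every row of `airports` with every row of `flights`: 3 × 3 = 9 rows.

(204, GN); (204, GN); (204, NULL); (210, GN); (210, GN); (210, NULL); (233, GN); (233, GN); (233, NULL)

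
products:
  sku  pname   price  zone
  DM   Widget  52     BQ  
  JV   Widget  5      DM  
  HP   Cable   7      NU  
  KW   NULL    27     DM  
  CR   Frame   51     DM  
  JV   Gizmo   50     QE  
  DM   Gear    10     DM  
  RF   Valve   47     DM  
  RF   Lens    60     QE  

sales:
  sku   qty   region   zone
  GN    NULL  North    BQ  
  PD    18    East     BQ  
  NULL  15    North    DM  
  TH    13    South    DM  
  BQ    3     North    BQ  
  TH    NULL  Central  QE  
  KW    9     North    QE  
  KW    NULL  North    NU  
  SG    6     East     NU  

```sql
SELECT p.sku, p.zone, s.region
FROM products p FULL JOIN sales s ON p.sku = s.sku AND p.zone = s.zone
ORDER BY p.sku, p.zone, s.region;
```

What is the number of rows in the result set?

FULL OUTER JOIN keeps every row from both sides; unmatched rows get NULL for the other side's columns.
Matching on p.sku = s.sku AND p.zone = s.zone. A NULL in a compared column never satisfies the condition.
Matched pairs: 0; unmatched p rows kept: 9; unmatched s rows kept: 9.
Total: 0 matched + 18 padded = 18 rows.

18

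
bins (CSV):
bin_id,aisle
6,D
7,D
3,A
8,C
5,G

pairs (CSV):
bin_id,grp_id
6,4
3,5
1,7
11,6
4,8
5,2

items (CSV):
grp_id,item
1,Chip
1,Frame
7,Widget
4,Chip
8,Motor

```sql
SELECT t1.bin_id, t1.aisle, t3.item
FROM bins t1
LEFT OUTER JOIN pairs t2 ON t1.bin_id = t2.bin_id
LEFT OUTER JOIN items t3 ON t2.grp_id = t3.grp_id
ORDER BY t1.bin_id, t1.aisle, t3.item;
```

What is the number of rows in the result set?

Evaluate left to right. First `bins t1 LEFT JOIN pairs t2` on bin_id: 5 row(s).
Then LEFT JOIN `items t3` on grp_id: each of those 5 rows is kept; rows whose t2.grp_id has no match in t3 get NULL for t3's columns.
Result: 5 row(s).

5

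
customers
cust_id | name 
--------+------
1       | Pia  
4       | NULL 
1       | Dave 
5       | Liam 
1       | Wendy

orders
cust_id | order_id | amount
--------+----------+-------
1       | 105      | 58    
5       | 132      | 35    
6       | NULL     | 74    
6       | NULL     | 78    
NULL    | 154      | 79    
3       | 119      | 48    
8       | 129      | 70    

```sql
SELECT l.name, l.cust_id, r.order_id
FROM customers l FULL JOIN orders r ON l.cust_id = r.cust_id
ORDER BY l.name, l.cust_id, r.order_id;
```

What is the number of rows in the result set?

FULL OUTER JOIN keeps every row from both sides; unmatched rows get NULL for the other side's columns.
Matching on l.cust_id = r.cust_id. A NULL in a compared column never satisfies the condition.
Matched pairs: 4; unmatched l rows kept: 1; unmatched r rows kept: 5.
Total: 4 matched + 6 padded = 10 rows.

10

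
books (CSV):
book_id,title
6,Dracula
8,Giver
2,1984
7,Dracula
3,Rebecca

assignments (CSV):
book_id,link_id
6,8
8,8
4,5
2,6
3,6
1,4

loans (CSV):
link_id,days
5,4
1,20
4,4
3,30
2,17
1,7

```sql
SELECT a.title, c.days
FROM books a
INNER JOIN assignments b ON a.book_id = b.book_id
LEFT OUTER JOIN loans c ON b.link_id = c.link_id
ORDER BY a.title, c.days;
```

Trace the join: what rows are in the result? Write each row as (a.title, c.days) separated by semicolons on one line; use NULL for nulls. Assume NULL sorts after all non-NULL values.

Joins associate left-to-right: books INNER JOIN assignments on book_id gives 4 intermediate row(s).
Then LEFT JOIN `loans c` on link_id: each of those 4 rows is kept; rows whose b.link_id has no match in c get NULL for c's columns.

(1984, NULL); (Dracula, NULL); (Giver, NULL); (Rebecca, NULL)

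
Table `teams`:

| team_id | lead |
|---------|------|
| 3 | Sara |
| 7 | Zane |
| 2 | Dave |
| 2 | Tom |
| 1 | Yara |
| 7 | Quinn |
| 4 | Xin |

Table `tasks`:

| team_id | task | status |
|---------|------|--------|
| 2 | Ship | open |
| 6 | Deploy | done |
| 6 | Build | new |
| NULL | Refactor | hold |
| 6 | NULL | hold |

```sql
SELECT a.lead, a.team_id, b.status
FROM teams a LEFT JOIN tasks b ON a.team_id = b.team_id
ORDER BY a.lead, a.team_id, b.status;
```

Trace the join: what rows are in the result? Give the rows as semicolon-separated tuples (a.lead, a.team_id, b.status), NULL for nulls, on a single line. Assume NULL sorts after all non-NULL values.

(Dave, 2, open); (Quinn, 7, NULL); (Sara, 3, NULL); (Tom, 2, open); (Xin, 4, NULL); (Yara, 1, NULL); (Zane, 7, NULL)

LEFT JOIN keeps every row from `teams`; unmatched rows get NULL for `tasks`'s columns.
Matching on a.team_id = b.team_id. A NULL in a compared column never satisfies the condition.
- a[0] team_id=3 → no match; kept with NULLs on the b side.
- a[1] team_id=7 → no match; kept with NULLs on the b side.
- a[2] team_id=2 → 1 match(es) in b → 1 row(s).
- a[3] team_id=2 → 1 match(es) in b → 1 row(s).
- a[4] team_id=1 → no match; kept with NULLs on the b side.
- a[5] team_id=7 → no match; kept with NULLs on the b side.
- a[6] team_id=4 → no match; kept with NULLs on the b side.
After projecting and ordering:
a.lead | a.team_id | b.status
Dave | 2 | open
Quinn | 7 | NULL
Sara | 3 | NULL
Tom | 2 | open
Xin | 4 | NULL
Yara | 1 | NULL
Zane | 7 | NULL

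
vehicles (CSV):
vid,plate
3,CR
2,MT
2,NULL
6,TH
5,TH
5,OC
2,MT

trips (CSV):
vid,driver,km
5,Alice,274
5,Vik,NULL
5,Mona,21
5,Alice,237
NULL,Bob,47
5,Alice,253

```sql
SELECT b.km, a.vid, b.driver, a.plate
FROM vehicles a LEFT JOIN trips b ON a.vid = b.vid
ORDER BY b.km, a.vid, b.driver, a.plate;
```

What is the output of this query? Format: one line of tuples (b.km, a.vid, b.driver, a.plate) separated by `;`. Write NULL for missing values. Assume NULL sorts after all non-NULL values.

LEFT JOIN keeps every row from `vehicles`; unmatched rows get NULL for `trips`'s columns.
Matching on a.vid = b.vid. A NULL in a compared column never satisfies the condition.
- vid=3: no b row matches, row kept with b columns NULL.
- vid=2: no b row matches, row kept with b columns NULL.
- vid=2: no b row matches, row kept with b columns NULL.
- vid=6: no b row matches, row kept with b columns NULL.
- vid=5: 5 matching b row(s), so 5 row(s) emitted.
- vid=5: 5 matching b row(s), so 5 row(s) emitted.
- vid=2: no b row matches, row kept with b columns NULL.

(21, 5, Mona, OC); (21, 5, Mona, TH); (237, 5, Alice, OC); (237, 5, Alice, TH); (253, 5, Alice, OC); (253, 5, Alice, TH); (274, 5, Alice, OC); (274, 5, Alice, TH); (NULL, 2, NULL, MT); (NULL, 2, NULL, MT); (NULL, 2, NULL, NULL); (NULL, 3, NULL, CR); (NULL, 5, Vik, OC); (NULL, 5, Vik, TH); (NULL, 6, NULL, TH)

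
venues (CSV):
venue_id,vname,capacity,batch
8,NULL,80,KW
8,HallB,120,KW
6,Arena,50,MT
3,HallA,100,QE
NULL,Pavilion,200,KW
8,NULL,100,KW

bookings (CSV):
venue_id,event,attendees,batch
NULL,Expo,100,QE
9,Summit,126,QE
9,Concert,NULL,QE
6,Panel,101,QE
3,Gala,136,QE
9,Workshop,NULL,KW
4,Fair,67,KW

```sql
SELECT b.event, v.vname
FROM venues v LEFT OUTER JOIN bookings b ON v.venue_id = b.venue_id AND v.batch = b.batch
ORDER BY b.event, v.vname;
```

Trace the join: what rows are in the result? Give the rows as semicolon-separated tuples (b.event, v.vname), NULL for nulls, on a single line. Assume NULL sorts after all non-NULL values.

LEFT JOIN keeps every row from `venues`; unmatched rows get NULL for `bookings`'s columns.
Matching on v.venue_id = b.venue_id AND v.batch = b.batch. A NULL in a compared column never satisfies the condition.
- v[0] venue_id=8, batch=KW → no match; kept with NULLs on the b side.
- v[1] venue_id=8, batch=KW → no match; kept with NULLs on the b side.
- v[2] venue_id=6, batch=MT → no match; kept with NULLs on the b side.
- v[3] venue_id=3, batch=QE → 1 match(es) in b → 1 row(s).
- v[4] venue_id=NULL, batch=KW → no match; kept with NULLs on the b side.
- v[5] venue_id=8, batch=KW → no match; kept with NULLs on the b side.
After projecting and ordering:
b.event | v.vname
Gala | HallA
NULL | Arena
NULL | HallB
NULL | Pavilion
NULL | NULL
NULL | NULL

(Gala, HallA); (NULL, Arena); (NULL, HallB); (NULL, Pavilion); (NULL, NULL); (NULL, NULL)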